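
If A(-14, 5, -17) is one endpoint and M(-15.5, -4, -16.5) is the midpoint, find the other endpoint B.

B = 2M - A
  = (2·(-15.5) - (-14), 2·(-4) - 5, 2·(-16.5) - (-17))
  = (-31 + 14, -8 - 5, -33 + 17)
  = (-17, -13, -16)

(-17, -13, -16)


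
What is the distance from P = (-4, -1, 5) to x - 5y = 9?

distance = |a·x₀ + b·y₀ + c·z₀ - d| / √(a² + b² + c²)
  = |1·(-4) + (-5)·(-1) + 0·5 - 9| / √(1² + (-5)² + 0²)
  = |-4 + 5 + 0 - 9| / √(1 + 25 + 0)
  = |-8| / √26
  = 8 / 5.099
  ≈ 1.569

1.569


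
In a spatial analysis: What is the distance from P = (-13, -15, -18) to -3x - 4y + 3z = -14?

distance = |a·x₀ + b·y₀ + c·z₀ - d| / √(a² + b² + c²)
  = |(-3)·(-13) + (-4)·(-15) + 3·(-18) - (-14)| / √((-3)² + (-4)² + 3²)
  = |39 + 60 - 54 + 14| / √(9 + 16 + 9)
  = |59| / √34
  = 59 / 5.831
  ≈ 10.12

10.12


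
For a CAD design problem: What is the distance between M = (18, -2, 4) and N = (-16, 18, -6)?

d = √[(x₂-x₁)² + (y₂-y₁)² + (z₂-z₁)²]
  = √[(-34)² + 20² + (-10)²]
  = √[1156 + 400 + 100]
  = √1656
  ≈ 40.69

40.69


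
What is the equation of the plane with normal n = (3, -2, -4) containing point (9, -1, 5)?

The plane through P with normal n = (a, b, c) satisfies n·(r - P) = 0,
i.e. ax + by + cz = a·x₀ + b·y₀ + c·z₀.
d = 3·9 + (-2)·(-1) + (-4)·5
  = 27 + 2 - 20
  = 9
Equation: 3x - 2y - 4z = 9

3x - 2y - 4z = 9


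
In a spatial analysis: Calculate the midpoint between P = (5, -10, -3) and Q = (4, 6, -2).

M = ((x₁+x₂)/2, (y₁+y₂)/2, (z₁+z₂)/2)
  = ((5 + 4)/2, (-10 + 6)/2, (-3 - 2)/2)
  = (9/2, -4/2, -5/2)
  = (4.5, -2, -2.5)

(4.5, -2, -2.5)


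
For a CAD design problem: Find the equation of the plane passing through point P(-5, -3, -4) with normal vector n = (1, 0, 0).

The plane through P with normal n = (a, b, c) satisfies n·(r - P) = 0,
i.e. ax + by + cz = a·x₀ + b·y₀ + c·z₀.
d = 1·(-5) + 0·(-3) + 0·(-4)
  = -5 + 0 + 0
  = -5
Equation: x = -5

x = -5


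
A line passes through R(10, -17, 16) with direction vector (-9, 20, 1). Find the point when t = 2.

P(t) = R + t·d
  = (10 + (-9)·2, -17 + 20·2, 16 + 1·2)
  = (10 - 18, -17 + 40, 16 + 2)
  = (-8, 23, 18)

(-8, 23, 18)


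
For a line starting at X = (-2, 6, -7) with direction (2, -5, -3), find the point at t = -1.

P(t) = X + t·d
  = (-2 + 2·(-1), 6 + (-5)·(-1), -7 + (-3)·(-1))
  = (-2 - 2, 6 + 5, -7 + 3)
  = (-4, 11, -4)

(-4, 11, -4)


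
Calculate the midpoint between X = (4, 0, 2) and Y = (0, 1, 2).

M = ((x₁+x₂)/2, (y₁+y₂)/2, (z₁+z₂)/2)
  = ((4 + 0)/2, (0 + 1)/2, (2 + 2)/2)
  = (4/2, 1/2, 4/2)
  = (2, 0.5, 2)

(2, 0.5, 2)


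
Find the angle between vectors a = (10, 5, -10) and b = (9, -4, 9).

a·b = 10·9 + 5·(-4) + (-10)·9 = 90 - 20 - 90 = -20
|a| = √(10² + 5² + (-10)²) = √225 ≈ 15
|b| = √(9² + (-4)² + 9²) = √178 ≈ 13.34
cos θ = (a·b)/(|a||b|) = -20/(15·13.34) ≈ -0.09994
θ = arccos(-0.09994) ≈ 95.74°

95.74°


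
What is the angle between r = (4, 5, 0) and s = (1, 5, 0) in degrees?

r·s = 4·1 + 5·5 + 0·0 = 4 + 25 + 0 = 29
|r| = √(4² + 5² + 0²) = √41 ≈ 6.403
|s| = √(1² + 5² + 0²) = √26 ≈ 5.099
cos θ = (r·s)/(|r||s|) = 29/(6.403·5.099) ≈ 0.8882
θ = arccos(0.8882) ≈ 27.35°

27.35°


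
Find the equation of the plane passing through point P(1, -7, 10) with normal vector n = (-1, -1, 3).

The plane through P with normal n = (a, b, c) satisfies n·(r - P) = 0,
i.e. ax + by + cz = a·x₀ + b·y₀ + c·z₀.
d = (-1)·1 + (-1)·(-7) + 3·10
  = -1 + 7 + 30
  = 36
Equation: -x - y + 3z = 36

-x - y + 3z = 36


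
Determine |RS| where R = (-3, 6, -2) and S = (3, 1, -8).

d = √[(x₂-x₁)² + (y₂-y₁)² + (z₂-z₁)²]
  = √[6² + (-5)² + (-6)²]
  = √[36 + 25 + 36]
  = √97
  ≈ 9.849

9.849


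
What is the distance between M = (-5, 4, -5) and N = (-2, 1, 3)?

d = √[(x₂-x₁)² + (y₂-y₁)² + (z₂-z₁)²]
  = √[3² + (-3)² + 8²]
  = √[9 + 9 + 64]
  = √82
  ≈ 9.055

9.055


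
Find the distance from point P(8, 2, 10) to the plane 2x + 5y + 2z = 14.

distance = |a·x₀ + b·y₀ + c·z₀ - d| / √(a² + b² + c²)
  = |2·8 + 5·2 + 2·10 - 14| / √(2² + 5² + 2²)
  = |16 + 10 + 20 - 14| / √(4 + 25 + 4)
  = |32| / √33
  = 32 / 5.745
  ≈ 5.57

5.57


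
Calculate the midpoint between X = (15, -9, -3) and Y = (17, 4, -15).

M = ((x₁+x₂)/2, (y₁+y₂)/2, (z₁+z₂)/2)
  = ((15 + 17)/2, (-9 + 4)/2, (-3 - 15)/2)
  = (32/2, -5/2, -18/2)
  = (16, -2.5, -9)

(16, -2.5, -9)


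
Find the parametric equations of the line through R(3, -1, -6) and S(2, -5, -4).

Direction vector d = S - R = (2 - 3, -5 + 1, -4 + 6) = (-1, -4, 2)
Parametric form r = R + t·d:
x = 3 - t, y = -1 - 4t, z = -6 + 2t

x = 3 - t, y = -1 - 4t, z = -6 + 2t


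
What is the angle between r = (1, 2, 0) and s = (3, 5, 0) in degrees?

r·s = 1·3 + 2·5 + 0·0 = 3 + 10 + 0 = 13
|r| = √(1² + 2² + 0²) = √5 ≈ 2.236
|s| = √(3² + 5² + 0²) = √34 ≈ 5.831
cos θ = (r·s)/(|r||s|) = 13/(2.236·5.831) ≈ 0.9971
θ = arccos(0.9971) ≈ 4.399°

4.399°


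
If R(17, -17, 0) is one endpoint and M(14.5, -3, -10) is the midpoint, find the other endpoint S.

S = 2M - R
  = (2·14.5 - 17, 2·(-3) - (-17), 2·(-10) - 0)
  = (29 - 17, -6 + 17, -20 + 0)
  = (12, 11, -20)

(12, 11, -20)


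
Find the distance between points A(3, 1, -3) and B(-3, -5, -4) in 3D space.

d = √[(x₂-x₁)² + (y₂-y₁)² + (z₂-z₁)²]
  = √[(-6)² + (-6)² + (-1)²]
  = √[36 + 36 + 1]
  = √73
  ≈ 8.544

8.544


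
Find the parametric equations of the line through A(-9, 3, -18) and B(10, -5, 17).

Direction vector d = B - A = (10 + 9, -5 - 3, 17 + 18) = (19, -8, 35)
Parametric form r = A + t·d:
x = -9 + 19t, y = 3 - 8t, z = -18 + 35t

x = -9 + 19t, y = 3 - 8t, z = -18 + 35t


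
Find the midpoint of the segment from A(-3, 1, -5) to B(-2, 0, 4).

M = ((x₁+x₂)/2, (y₁+y₂)/2, (z₁+z₂)/2)
  = ((-3 - 2)/2, (1 + 0)/2, (-5 + 4)/2)
  = (-5/2, 1/2, -1/2)
  = (-2.5, 0.5, -0.5)

(-2.5, 0.5, -0.5)


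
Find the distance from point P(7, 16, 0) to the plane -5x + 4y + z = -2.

distance = |a·x₀ + b·y₀ + c·z₀ - d| / √(a² + b² + c²)
  = |(-5)·7 + 4·16 + 1·0 - (-2)| / √((-5)² + 4² + 1²)
  = |-35 + 64 + 0 + 2| / √(25 + 16 + 1)
  = |31| / √42
  = 31 / 6.481
  ≈ 4.783

4.783


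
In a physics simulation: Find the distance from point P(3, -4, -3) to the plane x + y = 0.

distance = |a·x₀ + b·y₀ + c·z₀ - d| / √(a² + b² + c²)
  = |1·3 + 1·(-4) + 0·(-3) - 0| / √(1² + 1² + 0²)
  = |3 - 4 + 0 + 0| / √(1 + 1 + 0)
  = |-1| / √2
  = 1 / 1.414
  ≈ 0.7071

0.7071


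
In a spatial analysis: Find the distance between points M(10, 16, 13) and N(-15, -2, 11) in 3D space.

d = √[(x₂-x₁)² + (y₂-y₁)² + (z₂-z₁)²]
  = √[(-25)² + (-18)² + (-2)²]
  = √[625 + 324 + 4]
  = √953
  ≈ 30.87

30.87


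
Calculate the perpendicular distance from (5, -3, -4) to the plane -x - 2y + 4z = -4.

distance = |a·x₀ + b·y₀ + c·z₀ - d| / √(a² + b² + c²)
  = |(-1)·5 + (-2)·(-3) + 4·(-4) - (-4)| / √((-1)² + (-2)² + 4²)
  = |-5 + 6 - 16 + 4| / √(1 + 4 + 16)
  = |-11| / √21
  = 11 / 4.583
  ≈ 2.4

2.4


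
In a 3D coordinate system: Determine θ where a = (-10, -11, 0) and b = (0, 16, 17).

a·b = (-10)·0 + (-11)·16 + 0·17 = 0 - 176 + 0 = -176
|a| = √((-10)² + (-11)² + 0²) = √221 ≈ 14.87
|b| = √(0² + 16² + 17²) = √545 ≈ 23.35
cos θ = (a·b)/(|a||b|) = -176/(14.87·23.35) ≈ -0.5071
θ = arccos(-0.5071) ≈ 120.5°

120.5°


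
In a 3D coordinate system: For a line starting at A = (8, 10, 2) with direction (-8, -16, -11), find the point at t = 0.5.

P(t) = A + t·d
  = (8 + (-8)·0.5, 10 + (-16)·0.5, 2 + (-11)·0.5)
  = (8 - 4, 10 - 8, 2 - 5.5)
  = (4, 2, -3.5)

(4, 2, -3.5)


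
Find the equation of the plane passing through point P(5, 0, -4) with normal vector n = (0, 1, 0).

The plane through P with normal n = (a, b, c) satisfies n·(r - P) = 0,
i.e. ax + by + cz = a·x₀ + b·y₀ + c·z₀.
d = 0·5 + 1·0 + 0·(-4)
  = 0 + 0 + 0
  = 0
Equation: y = 0

y = 0


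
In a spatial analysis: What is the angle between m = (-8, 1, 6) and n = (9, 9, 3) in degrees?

m·n = (-8)·9 + 1·9 + 6·3 = -72 + 9 + 18 = -45
|m| = √((-8)² + 1² + 6²) = √101 ≈ 10.05
|n| = √(9² + 9² + 3²) = √171 ≈ 13.08
cos θ = (m·n)/(|m||n|) = -45/(10.05·13.08) ≈ -0.3424
θ = arccos(-0.3424) ≈ 110°

110°


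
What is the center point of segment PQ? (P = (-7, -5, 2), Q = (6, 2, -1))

M = ((x₁+x₂)/2, (y₁+y₂)/2, (z₁+z₂)/2)
  = ((-7 + 6)/2, (-5 + 2)/2, (2 - 1)/2)
  = (-1/2, -3/2, 1/2)
  = (-0.5, -1.5, 0.5)

(-0.5, -1.5, 0.5)


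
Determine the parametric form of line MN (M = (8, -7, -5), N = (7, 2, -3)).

Direction vector d = N - M = (7 - 8, 2 + 7, -3 + 5) = (-1, 9, 2)
Parametric form r = M + t·d:
x = 8 - t, y = -7 + 9t, z = -5 + 2t

x = 8 - t, y = -7 + 9t, z = -5 + 2t


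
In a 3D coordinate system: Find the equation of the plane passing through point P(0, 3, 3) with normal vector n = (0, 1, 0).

The plane through P with normal n = (a, b, c) satisfies n·(r - P) = 0,
i.e. ax + by + cz = a·x₀ + b·y₀ + c·z₀.
d = 0·0 + 1·3 + 0·3
  = 0 + 3 + 0
  = 3
Equation: y = 3

y = 3


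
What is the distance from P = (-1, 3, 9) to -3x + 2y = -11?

distance = |a·x₀ + b·y₀ + c·z₀ - d| / √(a² + b² + c²)
  = |(-3)·(-1) + 2·3 + 0·9 - (-11)| / √((-3)² + 2² + 0²)
  = |3 + 6 + 0 + 11| / √(9 + 4 + 0)
  = |20| / √13
  = 20 / 3.606
  ≈ 5.547

5.547


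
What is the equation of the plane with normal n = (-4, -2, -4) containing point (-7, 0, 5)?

The plane through P with normal n = (a, b, c) satisfies n·(r - P) = 0,
i.e. ax + by + cz = a·x₀ + b·y₀ + c·z₀.
d = (-4)·(-7) + (-2)·0 + (-4)·5
  = 28 + 0 - 20
  = 8
Equation: -4x - 2y - 4z = 8

-4x - 2y - 4z = 8


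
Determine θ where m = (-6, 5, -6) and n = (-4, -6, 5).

m·n = (-6)·(-4) + 5·(-6) + (-6)·5 = 24 - 30 - 30 = -36
|m| = √((-6)² + 5² + (-6)²) = √97 ≈ 9.849
|n| = √((-4)² + (-6)² + 5²) = √77 ≈ 8.775
cos θ = (m·n)/(|m||n|) = -36/(9.849·8.775) ≈ -0.4166
θ = arccos(-0.4166) ≈ 114.6°

114.6°


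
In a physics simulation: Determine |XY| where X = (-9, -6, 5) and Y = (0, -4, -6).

d = √[(x₂-x₁)² + (y₂-y₁)² + (z₂-z₁)²]
  = √[9² + 2² + (-11)²]
  = √[81 + 4 + 121]
  = √206
  ≈ 14.35

14.35


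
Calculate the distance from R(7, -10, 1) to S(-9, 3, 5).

d = √[(x₂-x₁)² + (y₂-y₁)² + (z₂-z₁)²]
  = √[(-16)² + 13² + 4²]
  = √[256 + 169 + 16]
  = √441
  ≈ 21

21


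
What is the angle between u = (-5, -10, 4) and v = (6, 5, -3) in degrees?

u·v = (-5)·6 + (-10)·5 + 4·(-3) = -30 - 50 - 12 = -92
|u| = √((-5)² + (-10)² + 4²) = √141 ≈ 11.87
|v| = √(6² + 5² + (-3)²) = √70 ≈ 8.367
cos θ = (u·v)/(|u||v|) = -92/(11.87·8.367) ≈ -0.926
θ = arccos(-0.926) ≈ 157.8°

157.8°


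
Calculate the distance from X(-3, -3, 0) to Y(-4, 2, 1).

d = √[(x₂-x₁)² + (y₂-y₁)² + (z₂-z₁)²]
  = √[(-1)² + 5² + 1²]
  = √[1 + 25 + 1]
  = √27
  ≈ 5.196

5.196


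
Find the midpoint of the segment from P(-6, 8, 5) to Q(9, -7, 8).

M = ((x₁+x₂)/2, (y₁+y₂)/2, (z₁+z₂)/2)
  = ((-6 + 9)/2, (8 - 7)/2, (5 + 8)/2)
  = (3/2, 1/2, 13/2)
  = (1.5, 0.5, 6.5)

(1.5, 0.5, 6.5)


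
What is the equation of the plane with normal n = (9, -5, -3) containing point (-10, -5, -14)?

The plane through P with normal n = (a, b, c) satisfies n·(r - P) = 0,
i.e. ax + by + cz = a·x₀ + b·y₀ + c·z₀.
d = 9·(-10) + (-5)·(-5) + (-3)·(-14)
  = -90 + 25 + 42
  = -23
Equation: 9x - 5y - 3z = -23

9x - 5y - 3z = -23


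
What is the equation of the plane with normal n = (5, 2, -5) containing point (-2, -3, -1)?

The plane through P with normal n = (a, b, c) satisfies n·(r - P) = 0,
i.e. ax + by + cz = a·x₀ + b·y₀ + c·z₀.
d = 5·(-2) + 2·(-3) + (-5)·(-1)
  = -10 - 6 + 5
  = -11
Equation: 5x + 2y - 5z = -11

5x + 2y - 5z = -11


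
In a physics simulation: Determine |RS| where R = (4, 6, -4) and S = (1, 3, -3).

d = √[(x₂-x₁)² + (y₂-y₁)² + (z₂-z₁)²]
  = √[(-3)² + (-3)² + 1²]
  = √[9 + 9 + 1]
  = √19
  ≈ 4.359

4.359


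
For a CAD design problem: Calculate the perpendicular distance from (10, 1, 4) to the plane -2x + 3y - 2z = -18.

distance = |a·x₀ + b·y₀ + c·z₀ - d| / √(a² + b² + c²)
  = |(-2)·10 + 3·1 + (-2)·4 - (-18)| / √((-2)² + 3² + (-2)²)
  = |-20 + 3 - 8 + 18| / √(4 + 9 + 4)
  = |-7| / √17
  = 7 / 4.123
  ≈ 1.698

1.698


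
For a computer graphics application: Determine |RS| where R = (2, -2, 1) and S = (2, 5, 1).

d = √[(x₂-x₁)² + (y₂-y₁)² + (z₂-z₁)²]
  = √[0² + 7² + 0²]
  = √[0 + 49 + 0]
  = √49
  ≈ 7

7


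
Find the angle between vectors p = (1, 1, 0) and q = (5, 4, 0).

p·q = 1·5 + 1·4 + 0·0 = 5 + 4 + 0 = 9
|p| = √(1² + 1² + 0²) = √2 ≈ 1.414
|q| = √(5² + 4² + 0²) = √41 ≈ 6.403
cos θ = (p·q)/(|p||q|) = 9/(1.414·6.403) ≈ 0.9939
θ = arccos(0.9939) ≈ 6.34°

6.34°


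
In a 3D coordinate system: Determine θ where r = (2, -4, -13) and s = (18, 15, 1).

r·s = 2·18 + (-4)·15 + (-13)·1 = 36 - 60 - 13 = -37
|r| = √(2² + (-4)² + (-13)²) = √189 ≈ 13.75
|s| = √(18² + 15² + 1²) = √550 ≈ 23.45
cos θ = (r·s)/(|r||s|) = -37/(13.75·23.45) ≈ -0.1148
θ = arccos(-0.1148) ≈ 96.59°

96.59°


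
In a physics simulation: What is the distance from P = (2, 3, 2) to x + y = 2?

distance = |a·x₀ + b·y₀ + c·z₀ - d| / √(a² + b² + c²)
  = |1·2 + 1·3 + 0·2 - 2| / √(1² + 1² + 0²)
  = |2 + 3 + 0 - 2| / √(1 + 1 + 0)
  = |3| / √2
  = 3 / 1.414
  ≈ 2.121

2.121


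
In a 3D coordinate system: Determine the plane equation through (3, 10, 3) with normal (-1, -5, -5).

The plane through P with normal n = (a, b, c) satisfies n·(r - P) = 0,
i.e. ax + by + cz = a·x₀ + b·y₀ + c·z₀.
d = (-1)·3 + (-5)·10 + (-5)·3
  = -3 - 50 - 15
  = -68
Equation: -x - 5y - 5z = -68

-x - 5y - 5z = -68


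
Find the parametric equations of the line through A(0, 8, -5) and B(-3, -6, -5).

Direction vector d = B - A = (-3 + 0, -6 - 8, -5 + 5) = (-3, -14, 0)
Parametric form r = A + t·d:
x = 0 - 3t, y = 8 - 14t, z = -5

x = 0 - 3t, y = 8 - 14t, z = -5


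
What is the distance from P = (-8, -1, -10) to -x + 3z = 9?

distance = |a·x₀ + b·y₀ + c·z₀ - d| / √(a² + b² + c²)
  = |(-1)·(-8) + 0·(-1) + 3·(-10) - 9| / √((-1)² + 0² + 3²)
  = |8 + 0 - 30 - 9| / √(1 + 0 + 9)
  = |-31| / √10
  = 31 / 3.162
  ≈ 9.803

9.803


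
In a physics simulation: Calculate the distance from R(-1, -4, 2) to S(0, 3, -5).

d = √[(x₂-x₁)² + (y₂-y₁)² + (z₂-z₁)²]
  = √[1² + 7² + (-7)²]
  = √[1 + 49 + 49]
  = √99
  ≈ 9.95

9.95


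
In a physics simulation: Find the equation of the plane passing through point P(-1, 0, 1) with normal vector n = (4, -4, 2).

The plane through P with normal n = (a, b, c) satisfies n·(r - P) = 0,
i.e. ax + by + cz = a·x₀ + b·y₀ + c·z₀.
d = 4·(-1) + (-4)·0 + 2·1
  = -4 + 0 + 2
  = -2
Equation: 4x - 4y + 2z = -2

4x - 4y + 2z = -2


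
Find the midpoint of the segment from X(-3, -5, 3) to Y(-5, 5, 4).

M = ((x₁+x₂)/2, (y₁+y₂)/2, (z₁+z₂)/2)
  = ((-3 - 5)/2, (-5 + 5)/2, (3 + 4)/2)
  = (-8/2, 0/2, 7/2)
  = (-4, 0, 3.5)

(-4, 0, 3.5)


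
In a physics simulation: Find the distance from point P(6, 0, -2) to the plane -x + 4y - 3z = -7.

distance = |a·x₀ + b·y₀ + c·z₀ - d| / √(a² + b² + c²)
  = |(-1)·6 + 4·0 + (-3)·(-2) - (-7)| / √((-1)² + 4² + (-3)²)
  = |-6 + 0 + 6 + 7| / √(1 + 16 + 9)
  = |7| / √26
  = 7 / 5.099
  ≈ 1.373

1.373


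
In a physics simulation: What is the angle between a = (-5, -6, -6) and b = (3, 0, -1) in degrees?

a·b = (-5)·3 + (-6)·0 + (-6)·(-1) = -15 + 0 + 6 = -9
|a| = √((-5)² + (-6)² + (-6)²) = √97 ≈ 9.849
|b| = √(3² + 0² + (-1)²) = √10 ≈ 3.162
cos θ = (a·b)/(|a||b|) = -9/(9.849·3.162) ≈ -0.289
θ = arccos(-0.289) ≈ 106.8°

106.8°


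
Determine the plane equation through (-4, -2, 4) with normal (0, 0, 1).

The plane through P with normal n = (a, b, c) satisfies n·(r - P) = 0,
i.e. ax + by + cz = a·x₀ + b·y₀ + c·z₀.
d = 0·(-4) + 0·(-2) + 1·4
  = 0 + 0 + 4
  = 4
Equation: z = 4

z = 4


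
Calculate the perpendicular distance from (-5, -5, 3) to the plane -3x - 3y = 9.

distance = |a·x₀ + b·y₀ + c·z₀ - d| / √(a² + b² + c²)
  = |(-3)·(-5) + (-3)·(-5) + 0·3 - 9| / √((-3)² + (-3)² + 0²)
  = |15 + 15 + 0 - 9| / √(9 + 9 + 0)
  = |21| / √18
  = 21 / 4.243
  ≈ 4.95

4.95


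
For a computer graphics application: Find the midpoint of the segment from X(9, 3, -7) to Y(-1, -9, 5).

M = ((x₁+x₂)/2, (y₁+y₂)/2, (z₁+z₂)/2)
  = ((9 - 1)/2, (3 - 9)/2, (-7 + 5)/2)
  = (8/2, -6/2, -2/2)
  = (4, -3, -1)

(4, -3, -1)


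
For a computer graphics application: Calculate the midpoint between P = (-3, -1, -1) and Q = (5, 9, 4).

M = ((x₁+x₂)/2, (y₁+y₂)/2, (z₁+z₂)/2)
  = ((-3 + 5)/2, (-1 + 9)/2, (-1 + 4)/2)
  = (2/2, 8/2, 3/2)
  = (1, 4, 1.5)

(1, 4, 1.5)


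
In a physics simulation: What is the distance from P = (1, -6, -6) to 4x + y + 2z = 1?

distance = |a·x₀ + b·y₀ + c·z₀ - d| / √(a² + b² + c²)
  = |4·1 + 1·(-6) + 2·(-6) - 1| / √(4² + 1² + 2²)
  = |4 - 6 - 12 - 1| / √(16 + 1 + 4)
  = |-15| / √21
  = 15 / 4.583
  ≈ 3.273

3.273


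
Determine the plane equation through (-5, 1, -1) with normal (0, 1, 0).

The plane through P with normal n = (a, b, c) satisfies n·(r - P) = 0,
i.e. ax + by + cz = a·x₀ + b·y₀ + c·z₀.
d = 0·(-5) + 1·1 + 0·(-1)
  = 0 + 1 + 0
  = 1
Equation: y = 1

y = 1


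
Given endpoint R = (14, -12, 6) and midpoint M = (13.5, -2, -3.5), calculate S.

S = 2M - R
  = (2·13.5 - 14, 2·(-2) - (-12), 2·(-3.5) - 6)
  = (27 - 14, -4 + 12, -7 - 6)
  = (13, 8, -13)

(13, 8, -13)


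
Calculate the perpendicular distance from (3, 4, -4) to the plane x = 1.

distance = |a·x₀ + b·y₀ + c·z₀ - d| / √(a² + b² + c²)
  = |1·3 + 0·4 + 0·(-4) - 1| / √(1² + 0² + 0²)
  = |3 + 0 + 0 - 1| / √(1 + 0 + 0)
  = |2| / √1
  = 2 / 1
  ≈ 2

2


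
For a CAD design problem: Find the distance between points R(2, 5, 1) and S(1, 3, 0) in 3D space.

d = √[(x₂-x₁)² + (y₂-y₁)² + (z₂-z₁)²]
  = √[(-1)² + (-2)² + (-1)²]
  = √[1 + 4 + 1]
  = √6
  ≈ 2.449

2.449


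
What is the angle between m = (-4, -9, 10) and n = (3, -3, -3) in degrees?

m·n = (-4)·3 + (-9)·(-3) + 10·(-3) = -12 + 27 - 30 = -15
|m| = √((-4)² + (-9)² + 10²) = √197 ≈ 14.04
|n| = √(3² + (-3)² + (-3)²) = √27 ≈ 5.196
cos θ = (m·n)/(|m||n|) = -15/(14.04·5.196) ≈ -0.2057
θ = arccos(-0.2057) ≈ 101.9°

101.9°


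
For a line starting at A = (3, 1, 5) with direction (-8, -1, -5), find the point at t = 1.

P(t) = A + t·d
  = (3 + (-8)·1, 1 + (-1)·1, 5 + (-5)·1)
  = (3 - 8, 1 - 1, 5 - 5)
  = (-5, 0, 0)

(-5, 0, 0)


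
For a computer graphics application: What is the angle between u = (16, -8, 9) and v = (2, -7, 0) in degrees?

u·v = 16·2 + (-8)·(-7) + 9·0 = 32 + 56 + 0 = 88
|u| = √(16² + (-8)² + 9²) = √401 ≈ 20.02
|v| = √(2² + (-7)² + 0²) = √53 ≈ 7.28
cos θ = (u·v)/(|u||v|) = 88/(20.02·7.28) ≈ 0.6036
θ = arccos(0.6036) ≈ 52.87°

52.87°


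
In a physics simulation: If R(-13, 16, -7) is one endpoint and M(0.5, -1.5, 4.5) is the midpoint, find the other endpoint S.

S = 2M - R
  = (2·0.5 - (-13), 2·(-1.5) - 16, 2·4.5 - (-7))
  = (1 + 13, -3 - 16, 9 + 7)
  = (14, -19, 16)

(14, -19, 16)


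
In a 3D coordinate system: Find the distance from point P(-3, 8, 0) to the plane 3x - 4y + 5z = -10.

distance = |a·x₀ + b·y₀ + c·z₀ - d| / √(a² + b² + c²)
  = |3·(-3) + (-4)·8 + 5·0 - (-10)| / √(3² + (-4)² + 5²)
  = |-9 - 32 + 0 + 10| / √(9 + 16 + 25)
  = |-31| / √50
  = 31 / 7.071
  ≈ 4.384

4.384


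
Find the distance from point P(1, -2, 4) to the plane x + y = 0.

distance = |a·x₀ + b·y₀ + c·z₀ - d| / √(a² + b² + c²)
  = |1·1 + 1·(-2) + 0·4 - 0| / √(1² + 1² + 0²)
  = |1 - 2 + 0 + 0| / √(1 + 1 + 0)
  = |-1| / √2
  = 1 / 1.414
  ≈ 0.7071

0.7071


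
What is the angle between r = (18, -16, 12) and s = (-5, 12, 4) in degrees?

r·s = 18·(-5) + (-16)·12 + 12·4 = -90 - 192 + 48 = -234
|r| = √(18² + (-16)² + 12²) = √724 ≈ 26.91
|s| = √((-5)² + 12² + 4²) = √185 ≈ 13.6
cos θ = (r·s)/(|r||s|) = -234/(26.91·13.6) ≈ -0.6394
θ = arccos(-0.6394) ≈ 129.7°

129.7°


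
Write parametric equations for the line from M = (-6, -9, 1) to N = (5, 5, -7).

Direction vector d = N - M = (5 + 6, 5 + 9, -7 - 1) = (11, 14, -8)
Parametric form r = M + t·d:
x = -6 + 11t, y = -9 + 14t, z = 1 - 8t

x = -6 + 11t, y = -9 + 14t, z = 1 - 8t


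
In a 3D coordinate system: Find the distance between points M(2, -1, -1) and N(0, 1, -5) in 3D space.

d = √[(x₂-x₁)² + (y₂-y₁)² + (z₂-z₁)²]
  = √[(-2)² + 2² + (-4)²]
  = √[4 + 4 + 16]
  = √24
  ≈ 4.899

4.899


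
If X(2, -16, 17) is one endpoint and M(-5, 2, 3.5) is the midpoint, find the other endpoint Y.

Y = 2M - X
  = (2·(-5) - 2, 2·2 - (-16), 2·3.5 - 17)
  = (-10 - 2, 4 + 16, 7 - 17)
  = (-12, 20, -10)

(-12, 20, -10)


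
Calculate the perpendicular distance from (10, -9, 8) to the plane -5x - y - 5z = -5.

distance = |a·x₀ + b·y₀ + c·z₀ - d| / √(a² + b² + c²)
  = |(-5)·10 + (-1)·(-9) + (-5)·8 - (-5)| / √((-5)² + (-1)² + (-5)²)
  = |-50 + 9 - 40 + 5| / √(25 + 1 + 25)
  = |-76| / √51
  = 76 / 7.141
  ≈ 10.64

10.64


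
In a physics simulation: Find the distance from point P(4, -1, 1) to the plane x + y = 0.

distance = |a·x₀ + b·y₀ + c·z₀ - d| / √(a² + b² + c²)
  = |1·4 + 1·(-1) + 0·1 - 0| / √(1² + 1² + 0²)
  = |4 - 1 + 0 + 0| / √(1 + 1 + 0)
  = |3| / √2
  = 3 / 1.414
  ≈ 2.121

2.121


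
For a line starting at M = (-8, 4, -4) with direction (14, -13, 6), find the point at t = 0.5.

P(t) = M + t·d
  = (-8 + 14·0.5, 4 + (-13)·0.5, -4 + 6·0.5)
  = (-8 + 7, 4 - 6.5, -4 + 3)
  = (-1, -2.5, -1)

(-1, -2.5, -1)


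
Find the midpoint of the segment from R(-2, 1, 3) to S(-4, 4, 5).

M = ((x₁+x₂)/2, (y₁+y₂)/2, (z₁+z₂)/2)
  = ((-2 - 4)/2, (1 + 4)/2, (3 + 5)/2)
  = (-6/2, 5/2, 8/2)
  = (-3, 2.5, 4)

(-3, 2.5, 4)


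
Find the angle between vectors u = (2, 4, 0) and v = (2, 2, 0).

u·v = 2·2 + 4·2 + 0·0 = 4 + 8 + 0 = 12
|u| = √(2² + 4² + 0²) = √20 ≈ 4.472
|v| = √(2² + 2² + 0²) = √8 ≈ 2.828
cos θ = (u·v)/(|u||v|) = 12/(4.472·2.828) ≈ 0.9487
θ = arccos(0.9487) ≈ 18.43°

18.43°


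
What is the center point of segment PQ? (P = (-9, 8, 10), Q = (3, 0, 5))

M = ((x₁+x₂)/2, (y₁+y₂)/2, (z₁+z₂)/2)
  = ((-9 + 3)/2, (8 + 0)/2, (10 + 5)/2)
  = (-6/2, 8/2, 15/2)
  = (-3, 4, 7.5)

(-3, 4, 7.5)


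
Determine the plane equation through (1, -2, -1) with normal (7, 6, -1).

The plane through P with normal n = (a, b, c) satisfies n·(r - P) = 0,
i.e. ax + by + cz = a·x₀ + b·y₀ + c·z₀.
d = 7·1 + 6·(-2) + (-1)·(-1)
  = 7 - 12 + 1
  = -4
Equation: 7x + 6y - z = -4

7x + 6y - z = -4


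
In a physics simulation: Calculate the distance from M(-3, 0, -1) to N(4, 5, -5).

d = √[(x₂-x₁)² + (y₂-y₁)² + (z₂-z₁)²]
  = √[7² + 5² + (-4)²]
  = √[49 + 25 + 16]
  = √90
  ≈ 9.487

9.487


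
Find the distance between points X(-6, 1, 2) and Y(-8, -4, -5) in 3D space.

d = √[(x₂-x₁)² + (y₂-y₁)² + (z₂-z₁)²]
  = √[(-2)² + (-5)² + (-7)²]
  = √[4 + 25 + 49]
  = √78
  ≈ 8.832

8.832


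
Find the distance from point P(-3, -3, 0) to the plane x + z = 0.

distance = |a·x₀ + b·y₀ + c·z₀ - d| / √(a² + b² + c²)
  = |1·(-3) + 0·(-3) + 1·0 - 0| / √(1² + 0² + 1²)
  = |-3 + 0 + 0 + 0| / √(1 + 0 + 1)
  = |-3| / √2
  = 3 / 1.414
  ≈ 2.121

2.121


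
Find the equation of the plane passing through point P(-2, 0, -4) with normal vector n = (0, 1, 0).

The plane through P with normal n = (a, b, c) satisfies n·(r - P) = 0,
i.e. ax + by + cz = a·x₀ + b·y₀ + c·z₀.
d = 0·(-2) + 1·0 + 0·(-4)
  = 0 + 0 + 0
  = 0
Equation: y = 0

y = 0


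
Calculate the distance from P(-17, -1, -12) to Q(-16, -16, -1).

d = √[(x₂-x₁)² + (y₂-y₁)² + (z₂-z₁)²]
  = √[1² + (-15)² + 11²]
  = √[1 + 225 + 121]
  = √347
  ≈ 18.63

18.63


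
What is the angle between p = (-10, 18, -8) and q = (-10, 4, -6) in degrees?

p·q = (-10)·(-10) + 18·4 + (-8)·(-6) = 100 + 72 + 48 = 220
|p| = √((-10)² + 18² + (-8)²) = √488 ≈ 22.09
|q| = √((-10)² + 4² + (-6)²) = √152 ≈ 12.33
cos θ = (p·q)/(|p||q|) = 220/(22.09·12.33) ≈ 0.8078
θ = arccos(0.8078) ≈ 36.12°

36.12°


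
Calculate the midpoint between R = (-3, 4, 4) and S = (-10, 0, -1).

M = ((x₁+x₂)/2, (y₁+y₂)/2, (z₁+z₂)/2)
  = ((-3 - 10)/2, (4 + 0)/2, (4 - 1)/2)
  = (-13/2, 4/2, 3/2)
  = (-6.5, 2, 1.5)

(-6.5, 2, 1.5)


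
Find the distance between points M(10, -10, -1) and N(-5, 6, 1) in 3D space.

d = √[(x₂-x₁)² + (y₂-y₁)² + (z₂-z₁)²]
  = √[(-15)² + 16² + 2²]
  = √[225 + 256 + 4]
  = √485
  ≈ 22.02

22.02


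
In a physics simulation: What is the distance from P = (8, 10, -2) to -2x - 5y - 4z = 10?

distance = |a·x₀ + b·y₀ + c·z₀ - d| / √(a² + b² + c²)
  = |(-2)·8 + (-5)·10 + (-4)·(-2) - 10| / √((-2)² + (-5)² + (-4)²)
  = |-16 - 50 + 8 - 10| / √(4 + 25 + 16)
  = |-68| / √45
  = 68 / 6.708
  ≈ 10.14

10.14


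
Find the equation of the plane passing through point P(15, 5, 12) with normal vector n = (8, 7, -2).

The plane through P with normal n = (a, b, c) satisfies n·(r - P) = 0,
i.e. ax + by + cz = a·x₀ + b·y₀ + c·z₀.
d = 8·15 + 7·5 + (-2)·12
  = 120 + 35 - 24
  = 131
Equation: 8x + 7y - 2z = 131

8x + 7y - 2z = 131


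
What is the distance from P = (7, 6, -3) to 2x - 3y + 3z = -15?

distance = |a·x₀ + b·y₀ + c·z₀ - d| / √(a² + b² + c²)
  = |2·7 + (-3)·6 + 3·(-3) - (-15)| / √(2² + (-3)² + 3²)
  = |14 - 18 - 9 + 15| / √(4 + 9 + 9)
  = |2| / √22
  = 2 / 4.69
  ≈ 0.4264

0.4264


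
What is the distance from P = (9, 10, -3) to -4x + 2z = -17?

distance = |a·x₀ + b·y₀ + c·z₀ - d| / √(a² + b² + c²)
  = |(-4)·9 + 0·10 + 2·(-3) - (-17)| / √((-4)² + 0² + 2²)
  = |-36 + 0 - 6 + 17| / √(16 + 0 + 4)
  = |-25| / √20
  = 25 / 4.472
  ≈ 5.59

5.59


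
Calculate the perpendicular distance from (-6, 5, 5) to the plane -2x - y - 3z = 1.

distance = |a·x₀ + b·y₀ + c·z₀ - d| / √(a² + b² + c²)
  = |(-2)·(-6) + (-1)·5 + (-3)·5 - 1| / √((-2)² + (-1)² + (-3)²)
  = |12 - 5 - 15 - 1| / √(4 + 1 + 9)
  = |-9| / √14
  = 9 / 3.742
  ≈ 2.405

2.405


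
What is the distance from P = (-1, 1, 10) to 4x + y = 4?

distance = |a·x₀ + b·y₀ + c·z₀ - d| / √(a² + b² + c²)
  = |4·(-1) + 1·1 + 0·10 - 4| / √(4² + 1² + 0²)
  = |-4 + 1 + 0 - 4| / √(16 + 1 + 0)
  = |-7| / √17
  = 7 / 4.123
  ≈ 1.698

1.698


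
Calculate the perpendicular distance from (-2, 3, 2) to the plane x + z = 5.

distance = |a·x₀ + b·y₀ + c·z₀ - d| / √(a² + b² + c²)
  = |1·(-2) + 0·3 + 1·2 - 5| / √(1² + 0² + 1²)
  = |-2 + 0 + 2 - 5| / √(1 + 0 + 1)
  = |-5| / √2
  = 5 / 1.414
  ≈ 3.536

3.536


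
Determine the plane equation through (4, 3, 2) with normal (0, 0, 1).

The plane through P with normal n = (a, b, c) satisfies n·(r - P) = 0,
i.e. ax + by + cz = a·x₀ + b·y₀ + c·z₀.
d = 0·4 + 0·3 + 1·2
  = 0 + 0 + 2
  = 2
Equation: z = 2

z = 2


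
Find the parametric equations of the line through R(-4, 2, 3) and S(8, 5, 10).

Direction vector d = S - R = (8 + 4, 5 - 2, 10 - 3) = (12, 3, 7)
Parametric form r = R + t·d:
x = -4 + 12t, y = 2 + 3t, z = 3 + 7t

x = -4 + 12t, y = 2 + 3t, z = 3 + 7t


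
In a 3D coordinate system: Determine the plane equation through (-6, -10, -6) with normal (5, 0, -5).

The plane through P with normal n = (a, b, c) satisfies n·(r - P) = 0,
i.e. ax + by + cz = a·x₀ + b·y₀ + c·z₀.
d = 5·(-6) + 0·(-10) + (-5)·(-6)
  = -30 + 0 + 30
  = 0
Equation: 5x - 5z = 0

5x - 5z = 0


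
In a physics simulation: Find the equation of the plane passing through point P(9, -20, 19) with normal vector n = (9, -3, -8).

The plane through P with normal n = (a, b, c) satisfies n·(r - P) = 0,
i.e. ax + by + cz = a·x₀ + b·y₀ + c·z₀.
d = 9·9 + (-3)·(-20) + (-8)·19
  = 81 + 60 - 152
  = -11
Equation: 9x - 3y - 8z = -11

9x - 3y - 8z = -11


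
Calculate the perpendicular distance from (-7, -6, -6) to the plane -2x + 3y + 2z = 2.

distance = |a·x₀ + b·y₀ + c·z₀ - d| / √(a² + b² + c²)
  = |(-2)·(-7) + 3·(-6) + 2·(-6) - 2| / √((-2)² + 3² + 2²)
  = |14 - 18 - 12 - 2| / √(4 + 9 + 4)
  = |-18| / √17
  = 18 / 4.123
  ≈ 4.366

4.366


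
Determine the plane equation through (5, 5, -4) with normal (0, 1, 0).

The plane through P with normal n = (a, b, c) satisfies n·(r - P) = 0,
i.e. ax + by + cz = a·x₀ + b·y₀ + c·z₀.
d = 0·5 + 1·5 + 0·(-4)
  = 0 + 5 + 0
  = 5
Equation: y = 5

y = 5


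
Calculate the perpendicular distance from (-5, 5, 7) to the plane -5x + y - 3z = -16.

distance = |a·x₀ + b·y₀ + c·z₀ - d| / √(a² + b² + c²)
  = |(-5)·(-5) + 1·5 + (-3)·7 - (-16)| / √((-5)² + 1² + (-3)²)
  = |25 + 5 - 21 + 16| / √(25 + 1 + 9)
  = |25| / √35
  = 25 / 5.916
  ≈ 4.226

4.226


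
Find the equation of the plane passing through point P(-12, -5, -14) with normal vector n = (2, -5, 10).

The plane through P with normal n = (a, b, c) satisfies n·(r - P) = 0,
i.e. ax + by + cz = a·x₀ + b·y₀ + c·z₀.
d = 2·(-12) + (-5)·(-5) + 10·(-14)
  = -24 + 25 - 140
  = -139
Equation: 2x - 5y + 10z = -139

2x - 5y + 10z = -139


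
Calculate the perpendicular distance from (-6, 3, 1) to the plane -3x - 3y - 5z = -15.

distance = |a·x₀ + b·y₀ + c·z₀ - d| / √(a² + b² + c²)
  = |(-3)·(-6) + (-3)·3 + (-5)·1 - (-15)| / √((-3)² + (-3)² + (-5)²)
  = |18 - 9 - 5 + 15| / √(9 + 9 + 25)
  = |19| / √43
  = 19 / 6.557
  ≈ 2.897

2.897


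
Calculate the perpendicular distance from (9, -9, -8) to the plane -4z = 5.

distance = |a·x₀ + b·y₀ + c·z₀ - d| / √(a² + b² + c²)
  = |0·9 + 0·(-9) + (-4)·(-8) - 5| / √(0² + 0² + (-4)²)
  = |0 + 0 + 32 - 5| / √(0 + 0 + 16)
  = |27| / √16
  = 27 / 4
  ≈ 6.75

6.75


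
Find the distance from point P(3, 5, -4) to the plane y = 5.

distance = |a·x₀ + b·y₀ + c·z₀ - d| / √(a² + b² + c²)
  = |0·3 + 1·5 + 0·(-4) - 5| / √(0² + 1² + 0²)
  = |0 + 5 + 0 - 5| / √(0 + 1 + 0)
  = |0| / √1
  = 0 / 1
  ≈ 0

0


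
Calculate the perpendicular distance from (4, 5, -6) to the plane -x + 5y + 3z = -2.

distance = |a·x₀ + b·y₀ + c·z₀ - d| / √(a² + b² + c²)
  = |(-1)·4 + 5·5 + 3·(-6) - (-2)| / √((-1)² + 5² + 3²)
  = |-4 + 25 - 18 + 2| / √(1 + 25 + 9)
  = |5| / √35
  = 5 / 5.916
  ≈ 0.8452

0.8452


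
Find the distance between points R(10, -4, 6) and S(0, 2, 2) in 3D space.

d = √[(x₂-x₁)² + (y₂-y₁)² + (z₂-z₁)²]
  = √[(-10)² + 6² + (-4)²]
  = √[100 + 36 + 16]
  = √152
  ≈ 12.33

12.33


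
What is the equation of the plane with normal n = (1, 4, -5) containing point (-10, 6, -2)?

The plane through P with normal n = (a, b, c) satisfies n·(r - P) = 0,
i.e. ax + by + cz = a·x₀ + b·y₀ + c·z₀.
d = 1·(-10) + 4·6 + (-5)·(-2)
  = -10 + 24 + 10
  = 24
Equation: x + 4y - 5z = 24

x + 4y - 5z = 24


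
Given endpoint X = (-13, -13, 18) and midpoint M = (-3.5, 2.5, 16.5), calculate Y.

Y = 2M - X
  = (2·(-3.5) - (-13), 2·2.5 - (-13), 2·16.5 - 18)
  = (-7 + 13, 5 + 13, 33 - 18)
  = (6, 18, 15)

(6, 18, 15)


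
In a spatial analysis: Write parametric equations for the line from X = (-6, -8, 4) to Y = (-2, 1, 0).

Direction vector d = Y - X = (-2 + 6, 1 + 8, 0 - 4) = (4, 9, -4)
Parametric form r = X + t·d:
x = -6 + 4t, y = -8 + 9t, z = 4 - 4t

x = -6 + 4t, y = -8 + 9t, z = 4 - 4t


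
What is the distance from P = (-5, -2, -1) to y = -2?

distance = |a·x₀ + b·y₀ + c·z₀ - d| / √(a² + b² + c²)
  = |0·(-5) + 1·(-2) + 0·(-1) - (-2)| / √(0² + 1² + 0²)
  = |0 - 2 + 0 + 2| / √(0 + 1 + 0)
  = |0| / √1
  = 0 / 1
  ≈ 0

0


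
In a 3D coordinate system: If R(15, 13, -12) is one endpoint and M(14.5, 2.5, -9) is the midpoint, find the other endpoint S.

S = 2M - R
  = (2·14.5 - 15, 2·2.5 - 13, 2·(-9) - (-12))
  = (29 - 15, 5 - 13, -18 + 12)
  = (14, -8, -6)

(14, -8, -6)


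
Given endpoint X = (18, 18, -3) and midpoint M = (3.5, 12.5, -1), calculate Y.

Y = 2M - X
  = (2·3.5 - 18, 2·12.5 - 18, 2·(-1) - (-3))
  = (7 - 18, 25 - 18, -2 + 3)
  = (-11, 7, 1)

(-11, 7, 1)


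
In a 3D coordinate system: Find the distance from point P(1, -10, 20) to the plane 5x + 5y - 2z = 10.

distance = |a·x₀ + b·y₀ + c·z₀ - d| / √(a² + b² + c²)
  = |5·1 + 5·(-10) + (-2)·20 - 10| / √(5² + 5² + (-2)²)
  = |5 - 50 - 40 - 10| / √(25 + 25 + 4)
  = |-95| / √54
  = 95 / 7.348
  ≈ 12.93

12.93


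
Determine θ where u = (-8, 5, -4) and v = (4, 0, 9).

u·v = (-8)·4 + 5·0 + (-4)·9 = -32 + 0 - 36 = -68
|u| = √((-8)² + 5² + (-4)²) = √105 ≈ 10.25
|v| = √(4² + 0² + 9²) = √97 ≈ 9.849
cos θ = (u·v)/(|u||v|) = -68/(10.25·9.849) ≈ -0.6738
θ = arccos(-0.6738) ≈ 132.4°

132.4°


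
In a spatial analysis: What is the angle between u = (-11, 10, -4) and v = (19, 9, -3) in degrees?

u·v = (-11)·19 + 10·9 + (-4)·(-3) = -209 + 90 + 12 = -107
|u| = √((-11)² + 10² + (-4)²) = √237 ≈ 15.39
|v| = √(19² + 9² + (-3)²) = √451 ≈ 21.24
cos θ = (u·v)/(|u||v|) = -107/(15.39·21.24) ≈ -0.3273
θ = arccos(-0.3273) ≈ 109.1°

109.1°


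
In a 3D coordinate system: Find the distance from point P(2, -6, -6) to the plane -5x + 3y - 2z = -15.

distance = |a·x₀ + b·y₀ + c·z₀ - d| / √(a² + b² + c²)
  = |(-5)·2 + 3·(-6) + (-2)·(-6) - (-15)| / √((-5)² + 3² + (-2)²)
  = |-10 - 18 + 12 + 15| / √(25 + 9 + 4)
  = |-1| / √38
  = 1 / 6.164
  ≈ 0.1622

0.1622


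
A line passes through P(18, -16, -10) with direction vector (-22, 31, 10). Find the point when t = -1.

P(t) = P + t·d
  = (18 + (-22)·(-1), -16 + 31·(-1), -10 + 10·(-1))
  = (18 + 22, -16 - 31, -10 - 10)
  = (40, -47, -20)

(40, -47, -20)


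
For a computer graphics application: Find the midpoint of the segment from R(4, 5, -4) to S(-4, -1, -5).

M = ((x₁+x₂)/2, (y₁+y₂)/2, (z₁+z₂)/2)
  = ((4 - 4)/2, (5 - 1)/2, (-4 - 5)/2)
  = (0/2, 4/2, -9/2)
  = (0, 2, -4.5)

(0, 2, -4.5)


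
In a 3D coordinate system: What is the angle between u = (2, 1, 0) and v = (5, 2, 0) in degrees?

u·v = 2·5 + 1·2 + 0·0 = 10 + 2 + 0 = 12
|u| = √(2² + 1² + 0²) = √5 ≈ 2.236
|v| = √(5² + 2² + 0²) = √29 ≈ 5.385
cos θ = (u·v)/(|u||v|) = 12/(2.236·5.385) ≈ 0.9965
θ = arccos(0.9965) ≈ 4.764°

4.764°


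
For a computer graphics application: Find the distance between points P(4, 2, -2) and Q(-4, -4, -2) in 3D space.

d = √[(x₂-x₁)² + (y₂-y₁)² + (z₂-z₁)²]
  = √[(-8)² + (-6)² + 0²]
  = √[64 + 36 + 0]
  = √100
  ≈ 10

10


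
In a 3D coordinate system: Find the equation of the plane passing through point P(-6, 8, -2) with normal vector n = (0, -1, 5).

The plane through P with normal n = (a, b, c) satisfies n·(r - P) = 0,
i.e. ax + by + cz = a·x₀ + b·y₀ + c·z₀.
d = 0·(-6) + (-1)·8 + 5·(-2)
  = 0 - 8 - 10
  = -18
Equation: -y + 5z = -18

-y + 5z = -18


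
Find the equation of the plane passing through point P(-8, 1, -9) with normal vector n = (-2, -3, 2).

The plane through P with normal n = (a, b, c) satisfies n·(r - P) = 0,
i.e. ax + by + cz = a·x₀ + b·y₀ + c·z₀.
d = (-2)·(-8) + (-3)·1 + 2·(-9)
  = 16 - 3 - 18
  = -5
Equation: -2x - 3y + 2z = -5

-2x - 3y + 2z = -5


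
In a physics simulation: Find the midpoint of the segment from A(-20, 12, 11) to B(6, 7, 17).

M = ((x₁+x₂)/2, (y₁+y₂)/2, (z₁+z₂)/2)
  = ((-20 + 6)/2, (12 + 7)/2, (11 + 17)/2)
  = (-14/2, 19/2, 28/2)
  = (-7, 9.5, 14)

(-7, 9.5, 14)


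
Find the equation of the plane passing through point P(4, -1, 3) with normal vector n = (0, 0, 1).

The plane through P with normal n = (a, b, c) satisfies n·(r - P) = 0,
i.e. ax + by + cz = a·x₀ + b·y₀ + c·z₀.
d = 0·4 + 0·(-1) + 1·3
  = 0 + 0 + 3
  = 3
Equation: z = 3

z = 3


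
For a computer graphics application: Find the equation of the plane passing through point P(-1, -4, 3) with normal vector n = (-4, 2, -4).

The plane through P with normal n = (a, b, c) satisfies n·(r - P) = 0,
i.e. ax + by + cz = a·x₀ + b·y₀ + c·z₀.
d = (-4)·(-1) + 2·(-4) + (-4)·3
  = 4 - 8 - 12
  = -16
Equation: -4x + 2y - 4z = -16

-4x + 2y - 4z = -16


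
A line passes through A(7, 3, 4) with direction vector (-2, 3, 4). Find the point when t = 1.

P(t) = A + t·d
  = (7 + (-2)·1, 3 + 3·1, 4 + 4·1)
  = (7 - 2, 3 + 3, 4 + 4)
  = (5, 6, 8)

(5, 6, 8)


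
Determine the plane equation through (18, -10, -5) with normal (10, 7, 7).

The plane through P with normal n = (a, b, c) satisfies n·(r - P) = 0,
i.e. ax + by + cz = a·x₀ + b·y₀ + c·z₀.
d = 10·18 + 7·(-10) + 7·(-5)
  = 180 - 70 - 35
  = 75
Equation: 10x + 7y + 7z = 75

10x + 7y + 7z = 75


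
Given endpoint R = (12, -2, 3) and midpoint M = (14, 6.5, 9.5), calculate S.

S = 2M - R
  = (2·14 - 12, 2·6.5 - (-2), 2·9.5 - 3)
  = (28 - 12, 13 + 2, 19 - 3)
  = (16, 15, 16)

(16, 15, 16)


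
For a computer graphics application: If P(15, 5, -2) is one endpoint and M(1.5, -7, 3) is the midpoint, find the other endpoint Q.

Q = 2M - P
  = (2·1.5 - 15, 2·(-7) - 5, 2·3 - (-2))
  = (3 - 15, -14 - 5, 6 + 2)
  = (-12, -19, 8)

(-12, -19, 8)


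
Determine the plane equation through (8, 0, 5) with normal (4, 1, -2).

The plane through P with normal n = (a, b, c) satisfies n·(r - P) = 0,
i.e. ax + by + cz = a·x₀ + b·y₀ + c·z₀.
d = 4·8 + 1·0 + (-2)·5
  = 32 + 0 - 10
  = 22
Equation: 4x + y - 2z = 22

4x + y - 2z = 22


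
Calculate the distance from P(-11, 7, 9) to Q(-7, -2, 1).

d = √[(x₂-x₁)² + (y₂-y₁)² + (z₂-z₁)²]
  = √[4² + (-9)² + (-8)²]
  = √[16 + 81 + 64]
  = √161
  ≈ 12.69

12.69


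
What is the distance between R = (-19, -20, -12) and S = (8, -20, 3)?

d = √[(x₂-x₁)² + (y₂-y₁)² + (z₂-z₁)²]
  = √[27² + 0² + 15²]
  = √[729 + 0 + 225]
  = √954
  ≈ 30.89

30.89


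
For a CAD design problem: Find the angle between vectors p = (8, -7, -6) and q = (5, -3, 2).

p·q = 8·5 + (-7)·(-3) + (-6)·2 = 40 + 21 - 12 = 49
|p| = √(8² + (-7)² + (-6)²) = √149 ≈ 12.21
|q| = √(5² + (-3)² + 2²) = √38 ≈ 6.164
cos θ = (p·q)/(|p||q|) = 49/(12.21·6.164) ≈ 0.6512
θ = arccos(0.6512) ≈ 49.37°

49.37°


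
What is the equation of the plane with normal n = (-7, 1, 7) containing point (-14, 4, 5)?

The plane through P with normal n = (a, b, c) satisfies n·(r - P) = 0,
i.e. ax + by + cz = a·x₀ + b·y₀ + c·z₀.
d = (-7)·(-14) + 1·4 + 7·5
  = 98 + 4 + 35
  = 137
Equation: -7x + y + 7z = 137

-7x + y + 7z = 137
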